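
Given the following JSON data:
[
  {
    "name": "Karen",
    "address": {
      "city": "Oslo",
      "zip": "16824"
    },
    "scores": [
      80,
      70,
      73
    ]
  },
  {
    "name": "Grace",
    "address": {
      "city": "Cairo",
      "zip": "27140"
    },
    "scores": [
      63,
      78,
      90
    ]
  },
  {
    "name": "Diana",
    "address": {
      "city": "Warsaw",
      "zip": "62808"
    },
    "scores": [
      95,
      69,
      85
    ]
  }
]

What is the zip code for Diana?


Path: records[2].address.zip
Value: 62808

ANSWER: 62808


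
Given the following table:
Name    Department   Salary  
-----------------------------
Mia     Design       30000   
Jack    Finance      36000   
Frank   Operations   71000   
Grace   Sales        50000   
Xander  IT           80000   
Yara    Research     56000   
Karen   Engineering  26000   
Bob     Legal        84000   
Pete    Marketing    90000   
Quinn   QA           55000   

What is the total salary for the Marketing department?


Marketing department members:
  Pete: 90000
Total = 90000 = 90000

ANSWER: 90000


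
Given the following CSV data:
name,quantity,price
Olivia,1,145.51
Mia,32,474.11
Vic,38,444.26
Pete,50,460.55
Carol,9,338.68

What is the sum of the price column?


Values in 'price' column:
  Row 1: 145.51
  Row 2: 474.11
  Row 3: 444.26
  Row 4: 460.55
  Row 5: 338.68
Sum = 145.51 + 474.11 + 444.26 + 460.55 + 338.68 = 1863.11

ANSWER: 1863.11


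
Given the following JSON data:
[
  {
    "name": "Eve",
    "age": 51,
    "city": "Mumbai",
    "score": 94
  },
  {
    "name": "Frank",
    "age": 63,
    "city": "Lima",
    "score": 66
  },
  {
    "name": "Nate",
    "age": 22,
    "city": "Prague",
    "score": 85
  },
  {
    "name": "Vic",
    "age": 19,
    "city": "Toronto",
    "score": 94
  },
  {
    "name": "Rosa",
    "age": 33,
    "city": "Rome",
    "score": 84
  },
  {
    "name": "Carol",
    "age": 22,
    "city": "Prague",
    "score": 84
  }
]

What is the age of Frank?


Looking up record where name = Frank
Record index: 1
Field 'age' = 63

ANSWER: 63


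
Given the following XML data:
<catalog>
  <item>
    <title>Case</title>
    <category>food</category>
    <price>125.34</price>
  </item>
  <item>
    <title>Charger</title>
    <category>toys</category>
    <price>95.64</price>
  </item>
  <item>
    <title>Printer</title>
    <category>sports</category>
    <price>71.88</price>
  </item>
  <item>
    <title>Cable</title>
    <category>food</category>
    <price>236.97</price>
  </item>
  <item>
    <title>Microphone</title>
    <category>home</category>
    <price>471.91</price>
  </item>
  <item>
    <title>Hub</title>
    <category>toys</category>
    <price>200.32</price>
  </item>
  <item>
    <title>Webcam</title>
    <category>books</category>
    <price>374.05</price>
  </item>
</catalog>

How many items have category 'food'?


Scanning <item> elements for <category>food</category>:
  Item 1: Case -> MATCH
  Item 4: Cable -> MATCH
Count: 2

ANSWER: 2


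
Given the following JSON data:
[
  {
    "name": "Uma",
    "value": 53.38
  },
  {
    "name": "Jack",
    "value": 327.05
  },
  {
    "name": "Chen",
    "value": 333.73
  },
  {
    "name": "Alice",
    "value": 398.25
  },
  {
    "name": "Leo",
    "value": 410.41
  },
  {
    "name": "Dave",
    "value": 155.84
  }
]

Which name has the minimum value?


Comparing values:
  Uma: 53.38
  Jack: 327.05
  Chen: 333.73
  Alice: 398.25
  Leo: 410.41
  Dave: 155.84
Minimum: Uma (53.38)

ANSWER: Uma


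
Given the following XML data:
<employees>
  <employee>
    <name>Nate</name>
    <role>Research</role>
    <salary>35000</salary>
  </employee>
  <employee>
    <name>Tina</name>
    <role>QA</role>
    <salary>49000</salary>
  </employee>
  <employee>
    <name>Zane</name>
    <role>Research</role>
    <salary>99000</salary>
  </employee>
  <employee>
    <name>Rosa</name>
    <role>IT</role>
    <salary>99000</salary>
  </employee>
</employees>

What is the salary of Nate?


Searching for <employee> with <name>Nate</name>
Found at position 1
<salary>35000</salary>

ANSWER: 35000


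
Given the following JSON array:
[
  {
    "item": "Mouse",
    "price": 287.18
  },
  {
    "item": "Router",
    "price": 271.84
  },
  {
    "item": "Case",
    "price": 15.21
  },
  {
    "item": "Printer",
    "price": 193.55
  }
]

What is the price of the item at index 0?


Array index 0 -> Mouse
price = 287.18

ANSWER: 287.18


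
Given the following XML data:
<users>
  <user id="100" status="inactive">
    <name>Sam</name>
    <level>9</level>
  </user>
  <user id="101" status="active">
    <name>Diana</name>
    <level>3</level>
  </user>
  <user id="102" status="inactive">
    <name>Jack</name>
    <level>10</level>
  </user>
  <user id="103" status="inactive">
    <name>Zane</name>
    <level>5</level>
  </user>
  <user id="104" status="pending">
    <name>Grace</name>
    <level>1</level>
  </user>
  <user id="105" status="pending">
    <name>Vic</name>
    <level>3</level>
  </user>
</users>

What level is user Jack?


Finding user: Jack
<level>10</level>

ANSWER: 10


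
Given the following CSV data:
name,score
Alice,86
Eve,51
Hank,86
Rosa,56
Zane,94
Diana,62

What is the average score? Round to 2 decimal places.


Scores: 86, 51, 86, 56, 94, 62
Sum = 435
Count = 6
Average = 435 / 6 = 72.50

ANSWER: 72.50


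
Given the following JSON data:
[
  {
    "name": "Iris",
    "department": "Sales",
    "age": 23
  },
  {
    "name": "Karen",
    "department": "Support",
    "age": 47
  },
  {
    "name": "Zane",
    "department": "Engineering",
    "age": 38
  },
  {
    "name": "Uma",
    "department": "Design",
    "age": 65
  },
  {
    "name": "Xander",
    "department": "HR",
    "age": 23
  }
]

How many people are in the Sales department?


Scanning records for department = Sales
  Record 0: Iris
Count: 1

ANSWER: 1


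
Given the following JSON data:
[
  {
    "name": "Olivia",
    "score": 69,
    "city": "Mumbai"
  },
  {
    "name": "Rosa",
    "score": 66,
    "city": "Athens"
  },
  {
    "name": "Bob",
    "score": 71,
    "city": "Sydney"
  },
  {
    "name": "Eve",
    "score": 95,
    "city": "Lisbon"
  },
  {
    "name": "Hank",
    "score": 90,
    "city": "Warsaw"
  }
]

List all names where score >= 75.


Filtering records where score >= 75:
  Olivia (score=69) -> no
  Rosa (score=66) -> no
  Bob (score=71) -> no
  Eve (score=95) -> YES
  Hank (score=90) -> YES


ANSWER: Eve, Hank


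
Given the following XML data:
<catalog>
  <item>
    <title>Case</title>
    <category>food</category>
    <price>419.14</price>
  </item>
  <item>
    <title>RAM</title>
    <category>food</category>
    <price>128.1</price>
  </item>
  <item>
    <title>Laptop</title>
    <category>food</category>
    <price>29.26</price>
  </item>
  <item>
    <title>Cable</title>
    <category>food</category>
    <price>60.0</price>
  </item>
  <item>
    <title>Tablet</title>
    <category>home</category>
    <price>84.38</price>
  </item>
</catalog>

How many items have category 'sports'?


Scanning <item> elements for <category>sports</category>:
Count: 0

ANSWER: 0


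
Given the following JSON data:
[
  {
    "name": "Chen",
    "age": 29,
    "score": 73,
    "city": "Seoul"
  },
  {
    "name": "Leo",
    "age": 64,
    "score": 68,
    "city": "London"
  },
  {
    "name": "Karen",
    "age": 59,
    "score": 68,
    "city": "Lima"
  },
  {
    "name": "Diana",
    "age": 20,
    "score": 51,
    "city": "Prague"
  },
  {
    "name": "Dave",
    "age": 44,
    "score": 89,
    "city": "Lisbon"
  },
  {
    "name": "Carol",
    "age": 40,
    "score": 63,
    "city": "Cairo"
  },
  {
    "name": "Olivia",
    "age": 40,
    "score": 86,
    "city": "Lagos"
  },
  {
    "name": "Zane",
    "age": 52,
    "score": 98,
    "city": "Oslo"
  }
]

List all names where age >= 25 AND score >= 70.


Checking both conditions:
  Chen (age=29, score=73) -> YES
  Leo (age=64, score=68) -> no
  Karen (age=59, score=68) -> no
  Diana (age=20, score=51) -> no
  Dave (age=44, score=89) -> YES
  Carol (age=40, score=63) -> no
  Olivia (age=40, score=86) -> YES
  Zane (age=52, score=98) -> YES


ANSWER: Chen, Dave, Olivia, Zane


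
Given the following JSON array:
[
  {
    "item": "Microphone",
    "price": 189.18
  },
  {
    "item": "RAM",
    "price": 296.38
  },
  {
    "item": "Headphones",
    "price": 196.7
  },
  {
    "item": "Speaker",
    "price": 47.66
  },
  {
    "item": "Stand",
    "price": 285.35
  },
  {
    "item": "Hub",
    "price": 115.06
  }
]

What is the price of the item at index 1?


Array index 1 -> RAM
price = 296.38

ANSWER: 296.38


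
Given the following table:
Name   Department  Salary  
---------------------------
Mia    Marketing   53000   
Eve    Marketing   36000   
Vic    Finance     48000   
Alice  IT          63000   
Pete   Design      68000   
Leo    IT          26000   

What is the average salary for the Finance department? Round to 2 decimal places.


Finance department members:
  Vic: 48000
Sum = 48000
Count = 1
Average = 48000 / 1 = 48000.00

ANSWER: 48000.00


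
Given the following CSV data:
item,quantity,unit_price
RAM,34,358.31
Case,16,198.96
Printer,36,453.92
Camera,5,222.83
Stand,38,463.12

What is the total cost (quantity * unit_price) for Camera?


Row: Camera
quantity = 5
unit_price = 222.83
total = 5 * 222.83 = 1114.15

ANSWER: 1114.15


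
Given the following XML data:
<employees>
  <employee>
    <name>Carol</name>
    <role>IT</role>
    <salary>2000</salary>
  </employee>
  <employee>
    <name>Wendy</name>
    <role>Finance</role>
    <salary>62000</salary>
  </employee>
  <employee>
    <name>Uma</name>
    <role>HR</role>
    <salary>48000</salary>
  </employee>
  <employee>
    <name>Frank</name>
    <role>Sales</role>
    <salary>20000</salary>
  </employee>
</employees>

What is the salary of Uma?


Searching for <employee> with <name>Uma</name>
Found at position 3
<salary>48000</salary>

ANSWER: 48000


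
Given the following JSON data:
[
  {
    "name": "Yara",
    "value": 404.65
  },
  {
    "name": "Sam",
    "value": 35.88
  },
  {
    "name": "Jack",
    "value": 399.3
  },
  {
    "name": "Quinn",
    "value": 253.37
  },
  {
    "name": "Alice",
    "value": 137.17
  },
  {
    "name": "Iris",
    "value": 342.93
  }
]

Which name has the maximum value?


Comparing values:
  Yara: 404.65
  Sam: 35.88
  Jack: 399.3
  Quinn: 253.37
  Alice: 137.17
  Iris: 342.93
Maximum: Yara (404.65)

ANSWER: Yara


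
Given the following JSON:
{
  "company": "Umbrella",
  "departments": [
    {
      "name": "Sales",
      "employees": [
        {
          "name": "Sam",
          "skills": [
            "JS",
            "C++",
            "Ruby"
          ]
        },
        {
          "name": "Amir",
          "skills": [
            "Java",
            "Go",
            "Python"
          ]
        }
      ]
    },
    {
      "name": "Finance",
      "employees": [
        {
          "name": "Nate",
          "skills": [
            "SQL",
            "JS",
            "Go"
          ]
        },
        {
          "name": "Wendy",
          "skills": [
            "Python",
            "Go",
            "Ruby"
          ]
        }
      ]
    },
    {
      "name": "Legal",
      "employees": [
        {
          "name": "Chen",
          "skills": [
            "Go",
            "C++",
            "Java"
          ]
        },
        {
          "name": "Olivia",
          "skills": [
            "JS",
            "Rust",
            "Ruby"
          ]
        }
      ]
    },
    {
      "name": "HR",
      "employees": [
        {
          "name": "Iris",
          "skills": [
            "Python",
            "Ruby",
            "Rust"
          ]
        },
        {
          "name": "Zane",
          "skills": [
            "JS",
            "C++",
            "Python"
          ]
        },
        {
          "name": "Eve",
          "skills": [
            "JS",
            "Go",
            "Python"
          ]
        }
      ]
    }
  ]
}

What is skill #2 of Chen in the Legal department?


Path: departments[2].employees[0].skills[1]
Value: C++

ANSWER: C++


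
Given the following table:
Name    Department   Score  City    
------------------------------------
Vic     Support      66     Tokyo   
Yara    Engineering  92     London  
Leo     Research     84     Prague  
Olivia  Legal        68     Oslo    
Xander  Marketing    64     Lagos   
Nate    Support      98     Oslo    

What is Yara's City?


Row 2: Yara
City = London

ANSWER: London


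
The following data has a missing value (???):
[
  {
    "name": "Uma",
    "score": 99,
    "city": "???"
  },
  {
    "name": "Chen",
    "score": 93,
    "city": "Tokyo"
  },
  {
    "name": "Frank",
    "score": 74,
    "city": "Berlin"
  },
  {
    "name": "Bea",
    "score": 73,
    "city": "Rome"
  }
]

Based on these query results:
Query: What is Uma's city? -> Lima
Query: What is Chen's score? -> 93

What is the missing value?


The missing value is Uma's city
From query: Uma's city = Lima

ANSWER: Lima


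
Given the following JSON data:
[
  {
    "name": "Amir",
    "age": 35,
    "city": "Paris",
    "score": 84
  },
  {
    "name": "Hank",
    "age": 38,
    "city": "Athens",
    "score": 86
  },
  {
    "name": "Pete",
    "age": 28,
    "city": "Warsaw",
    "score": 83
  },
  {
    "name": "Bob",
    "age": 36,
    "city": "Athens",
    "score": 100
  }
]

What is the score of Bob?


Looking up record where name = Bob
Record index: 3
Field 'score' = 100

ANSWER: 100


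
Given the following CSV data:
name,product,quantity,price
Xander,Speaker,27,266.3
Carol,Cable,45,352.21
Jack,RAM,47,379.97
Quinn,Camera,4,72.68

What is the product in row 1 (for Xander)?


Row 1: Xander
Column 'product' = Speaker

ANSWER: Speaker


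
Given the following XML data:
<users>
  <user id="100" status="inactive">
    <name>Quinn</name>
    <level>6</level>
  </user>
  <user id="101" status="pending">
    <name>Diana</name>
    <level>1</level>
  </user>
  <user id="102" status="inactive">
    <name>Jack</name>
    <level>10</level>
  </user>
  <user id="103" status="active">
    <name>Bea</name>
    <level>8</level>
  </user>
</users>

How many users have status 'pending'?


Counting users with status='pending':
  Diana (id=101) -> MATCH
Count: 1

ANSWER: 1


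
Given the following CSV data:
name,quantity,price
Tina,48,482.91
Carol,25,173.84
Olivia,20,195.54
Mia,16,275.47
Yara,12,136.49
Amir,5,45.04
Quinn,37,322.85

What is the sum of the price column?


Values in 'price' column:
  Row 1: 482.91
  Row 2: 173.84
  Row 3: 195.54
  Row 4: 275.47
  Row 5: 136.49
  Row 6: 45.04
  Row 7: 322.85
Sum = 482.91 + 173.84 + 195.54 + 275.47 + 136.49 + 45.04 + 322.85 = 1632.14

ANSWER: 1632.14


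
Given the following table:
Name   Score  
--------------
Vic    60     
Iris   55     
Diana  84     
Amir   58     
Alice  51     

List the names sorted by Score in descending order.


Sorting by Score (descending):
  Diana: 84
  Vic: 60
  Amir: 58
  Iris: 55
  Alice: 51


ANSWER: Diana, Vic, Amir, Iris, Alice


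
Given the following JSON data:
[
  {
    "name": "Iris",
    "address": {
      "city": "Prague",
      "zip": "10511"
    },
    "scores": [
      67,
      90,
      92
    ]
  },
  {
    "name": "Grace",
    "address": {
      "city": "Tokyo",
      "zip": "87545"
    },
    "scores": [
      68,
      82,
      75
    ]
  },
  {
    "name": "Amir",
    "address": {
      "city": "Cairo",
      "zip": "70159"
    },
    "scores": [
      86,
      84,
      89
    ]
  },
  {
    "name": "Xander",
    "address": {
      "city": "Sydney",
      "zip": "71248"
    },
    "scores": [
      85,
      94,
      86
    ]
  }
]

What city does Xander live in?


Path: records[3].address.city
Value: Sydney

ANSWER: Sydney


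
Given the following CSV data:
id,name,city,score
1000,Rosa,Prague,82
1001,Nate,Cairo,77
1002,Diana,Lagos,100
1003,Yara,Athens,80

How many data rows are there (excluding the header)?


Counting rows (excluding header):
Header: id,name,city,score
Data rows: 4

ANSWER: 4


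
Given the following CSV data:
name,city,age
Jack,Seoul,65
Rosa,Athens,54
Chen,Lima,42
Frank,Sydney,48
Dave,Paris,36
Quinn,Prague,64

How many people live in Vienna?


Scanning city column for 'Vienna':
Total matches: 0

ANSWER: 0


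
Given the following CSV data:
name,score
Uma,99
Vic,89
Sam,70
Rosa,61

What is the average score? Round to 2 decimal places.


Scores: 99, 89, 70, 61
Sum = 319
Count = 4
Average = 319 / 4 = 79.75

ANSWER: 79.75


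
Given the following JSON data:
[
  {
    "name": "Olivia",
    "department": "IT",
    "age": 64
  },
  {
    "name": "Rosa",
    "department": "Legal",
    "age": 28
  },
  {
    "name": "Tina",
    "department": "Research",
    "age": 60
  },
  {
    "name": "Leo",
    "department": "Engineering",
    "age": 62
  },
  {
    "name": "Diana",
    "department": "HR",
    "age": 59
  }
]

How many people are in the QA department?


Scanning records for department = QA
  No matches found
Count: 0

ANSWER: 0


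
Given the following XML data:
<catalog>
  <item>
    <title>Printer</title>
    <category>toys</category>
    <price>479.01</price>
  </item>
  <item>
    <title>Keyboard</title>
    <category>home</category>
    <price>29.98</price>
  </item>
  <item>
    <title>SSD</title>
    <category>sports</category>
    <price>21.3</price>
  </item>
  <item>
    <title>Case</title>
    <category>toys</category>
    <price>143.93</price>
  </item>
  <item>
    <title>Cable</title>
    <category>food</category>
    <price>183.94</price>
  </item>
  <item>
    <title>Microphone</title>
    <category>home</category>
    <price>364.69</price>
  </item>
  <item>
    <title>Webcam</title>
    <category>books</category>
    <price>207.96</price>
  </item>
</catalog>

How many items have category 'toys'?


Scanning <item> elements for <category>toys</category>:
  Item 1: Printer -> MATCH
  Item 4: Case -> MATCH
Count: 2

ANSWER: 2


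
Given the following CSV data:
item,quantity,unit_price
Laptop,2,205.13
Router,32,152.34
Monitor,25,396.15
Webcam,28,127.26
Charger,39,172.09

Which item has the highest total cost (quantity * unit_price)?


Computing row totals:
  Laptop: 410.26
  Router: 4874.88
  Monitor: 9903.75
  Webcam: 3563.28
  Charger: 6711.51
Maximum: Monitor (9903.75)

ANSWER: Monitor


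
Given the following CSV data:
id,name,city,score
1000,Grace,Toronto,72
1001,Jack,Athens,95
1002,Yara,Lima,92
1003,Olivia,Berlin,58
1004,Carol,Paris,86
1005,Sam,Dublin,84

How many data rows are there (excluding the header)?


Counting rows (excluding header):
Header: id,name,city,score
Data rows: 6

ANSWER: 6


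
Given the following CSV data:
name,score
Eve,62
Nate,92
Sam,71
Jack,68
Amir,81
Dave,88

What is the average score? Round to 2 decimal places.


Scores: 62, 92, 71, 68, 81, 88
Sum = 462
Count = 6
Average = 462 / 6 = 77.00

ANSWER: 77.00


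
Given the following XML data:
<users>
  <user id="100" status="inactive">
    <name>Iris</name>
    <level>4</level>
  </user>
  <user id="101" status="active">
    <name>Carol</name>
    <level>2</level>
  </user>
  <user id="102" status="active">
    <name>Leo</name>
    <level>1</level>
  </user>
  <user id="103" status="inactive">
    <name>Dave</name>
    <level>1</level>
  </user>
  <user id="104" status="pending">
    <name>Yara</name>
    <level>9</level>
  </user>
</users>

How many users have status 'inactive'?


Counting users with status='inactive':
  Iris (id=100) -> MATCH
  Dave (id=103) -> MATCH
Count: 2

ANSWER: 2


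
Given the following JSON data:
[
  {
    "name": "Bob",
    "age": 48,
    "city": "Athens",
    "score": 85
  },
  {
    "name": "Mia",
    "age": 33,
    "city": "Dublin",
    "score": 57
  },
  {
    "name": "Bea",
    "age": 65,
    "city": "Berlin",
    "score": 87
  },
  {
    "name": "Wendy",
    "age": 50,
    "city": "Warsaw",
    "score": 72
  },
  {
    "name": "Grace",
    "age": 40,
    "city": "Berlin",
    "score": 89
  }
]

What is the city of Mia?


Looking up record where name = Mia
Record index: 1
Field 'city' = Dublin

ANSWER: Dublin


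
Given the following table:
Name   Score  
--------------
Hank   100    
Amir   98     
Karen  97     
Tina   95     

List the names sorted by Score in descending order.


Sorting by Score (descending):
  Hank: 100
  Amir: 98
  Karen: 97
  Tina: 95


ANSWER: Hank, Amir, Karen, Tina


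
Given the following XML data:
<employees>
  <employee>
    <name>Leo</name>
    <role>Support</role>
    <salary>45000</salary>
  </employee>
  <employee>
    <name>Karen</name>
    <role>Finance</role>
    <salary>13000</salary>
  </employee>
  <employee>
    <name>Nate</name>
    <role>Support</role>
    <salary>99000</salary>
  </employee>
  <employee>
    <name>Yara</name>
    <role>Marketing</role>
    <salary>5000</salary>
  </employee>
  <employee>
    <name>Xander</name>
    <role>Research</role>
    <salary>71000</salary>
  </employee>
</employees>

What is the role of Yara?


Searching for <employee> with <name>Yara</name>
Found at position 4
<role>Marketing</role>

ANSWER: Marketing


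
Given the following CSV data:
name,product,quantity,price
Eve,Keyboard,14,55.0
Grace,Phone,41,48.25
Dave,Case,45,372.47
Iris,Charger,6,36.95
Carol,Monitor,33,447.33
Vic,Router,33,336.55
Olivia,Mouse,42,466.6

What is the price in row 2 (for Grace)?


Row 2: Grace
Column 'price' = 48.25

ANSWER: 48.25


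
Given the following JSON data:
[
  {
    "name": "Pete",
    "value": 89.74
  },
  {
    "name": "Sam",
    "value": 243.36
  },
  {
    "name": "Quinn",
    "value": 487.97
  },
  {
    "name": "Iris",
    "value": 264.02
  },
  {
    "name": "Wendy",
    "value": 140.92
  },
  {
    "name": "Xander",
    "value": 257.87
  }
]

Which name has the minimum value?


Comparing values:
  Pete: 89.74
  Sam: 243.36
  Quinn: 487.97
  Iris: 264.02
  Wendy: 140.92
  Xander: 257.87
Minimum: Pete (89.74)

ANSWER: Pete


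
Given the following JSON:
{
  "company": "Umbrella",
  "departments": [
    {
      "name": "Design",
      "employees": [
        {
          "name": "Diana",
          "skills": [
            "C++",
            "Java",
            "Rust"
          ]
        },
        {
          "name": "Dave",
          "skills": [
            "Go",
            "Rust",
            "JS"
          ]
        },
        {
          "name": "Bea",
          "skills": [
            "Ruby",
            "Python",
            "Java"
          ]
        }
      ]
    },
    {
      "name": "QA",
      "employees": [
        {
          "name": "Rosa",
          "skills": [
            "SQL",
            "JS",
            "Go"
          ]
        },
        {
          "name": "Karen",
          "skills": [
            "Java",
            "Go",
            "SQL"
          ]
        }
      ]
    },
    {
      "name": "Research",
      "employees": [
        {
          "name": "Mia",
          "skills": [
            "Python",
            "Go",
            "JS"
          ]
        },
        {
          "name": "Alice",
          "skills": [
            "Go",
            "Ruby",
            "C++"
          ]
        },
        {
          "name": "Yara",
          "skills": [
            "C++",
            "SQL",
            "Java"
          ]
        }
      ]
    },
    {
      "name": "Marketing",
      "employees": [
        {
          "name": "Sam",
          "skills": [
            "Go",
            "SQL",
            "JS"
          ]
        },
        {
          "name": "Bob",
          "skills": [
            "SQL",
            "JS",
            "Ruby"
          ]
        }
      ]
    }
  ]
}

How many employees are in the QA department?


Path: departments[1].employees
Count: 2

ANSWER: 2


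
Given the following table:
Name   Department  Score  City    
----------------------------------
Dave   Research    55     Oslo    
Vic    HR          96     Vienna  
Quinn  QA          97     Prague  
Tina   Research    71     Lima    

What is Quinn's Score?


Row 3: Quinn
Score = 97

ANSWER: 97


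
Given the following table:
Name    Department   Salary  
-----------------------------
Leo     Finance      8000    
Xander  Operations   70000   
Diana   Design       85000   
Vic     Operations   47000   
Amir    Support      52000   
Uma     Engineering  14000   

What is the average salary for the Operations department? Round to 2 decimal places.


Operations department members:
  Xander: 70000
  Vic: 47000
Sum = 117000
Count = 2
Average = 117000 / 2 = 58500.00

ANSWER: 58500.00


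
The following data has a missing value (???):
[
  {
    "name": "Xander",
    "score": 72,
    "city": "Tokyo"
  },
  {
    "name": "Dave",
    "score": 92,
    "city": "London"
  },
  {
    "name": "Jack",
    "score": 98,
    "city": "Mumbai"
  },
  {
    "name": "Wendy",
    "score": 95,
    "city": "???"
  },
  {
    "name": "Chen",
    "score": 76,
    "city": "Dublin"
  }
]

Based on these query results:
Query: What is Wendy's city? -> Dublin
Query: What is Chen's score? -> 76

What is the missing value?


The missing value is Wendy's city
From query: Wendy's city = Dublin

ANSWER: Dublin


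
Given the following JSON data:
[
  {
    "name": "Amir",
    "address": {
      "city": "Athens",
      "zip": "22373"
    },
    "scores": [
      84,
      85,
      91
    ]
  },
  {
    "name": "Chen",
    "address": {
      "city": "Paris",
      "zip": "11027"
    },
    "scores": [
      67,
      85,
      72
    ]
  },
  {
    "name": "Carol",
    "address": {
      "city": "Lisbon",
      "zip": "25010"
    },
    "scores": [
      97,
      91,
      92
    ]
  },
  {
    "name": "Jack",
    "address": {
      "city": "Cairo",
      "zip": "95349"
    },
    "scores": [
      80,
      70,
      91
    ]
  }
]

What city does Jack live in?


Path: records[3].address.city
Value: Cairo

ANSWER: Cairo


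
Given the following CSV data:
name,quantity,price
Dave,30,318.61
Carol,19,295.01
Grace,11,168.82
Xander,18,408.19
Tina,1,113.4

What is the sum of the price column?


Values in 'price' column:
  Row 1: 318.61
  Row 2: 295.01
  Row 3: 168.82
  Row 4: 408.19
  Row 5: 113.4
Sum = 318.61 + 295.01 + 168.82 + 408.19 + 113.4 = 1304.03

ANSWER: 1304.03


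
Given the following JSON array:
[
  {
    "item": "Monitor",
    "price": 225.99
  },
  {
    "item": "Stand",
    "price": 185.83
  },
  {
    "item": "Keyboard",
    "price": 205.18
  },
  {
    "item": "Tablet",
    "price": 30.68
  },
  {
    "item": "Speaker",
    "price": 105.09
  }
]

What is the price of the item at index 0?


Array index 0 -> Monitor
price = 225.99

ANSWER: 225.99


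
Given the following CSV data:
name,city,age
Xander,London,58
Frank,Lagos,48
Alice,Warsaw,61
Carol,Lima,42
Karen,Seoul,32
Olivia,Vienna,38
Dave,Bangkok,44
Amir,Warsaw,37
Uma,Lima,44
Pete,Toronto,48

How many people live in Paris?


Scanning city column for 'Paris':
Total matches: 0

ANSWER: 0


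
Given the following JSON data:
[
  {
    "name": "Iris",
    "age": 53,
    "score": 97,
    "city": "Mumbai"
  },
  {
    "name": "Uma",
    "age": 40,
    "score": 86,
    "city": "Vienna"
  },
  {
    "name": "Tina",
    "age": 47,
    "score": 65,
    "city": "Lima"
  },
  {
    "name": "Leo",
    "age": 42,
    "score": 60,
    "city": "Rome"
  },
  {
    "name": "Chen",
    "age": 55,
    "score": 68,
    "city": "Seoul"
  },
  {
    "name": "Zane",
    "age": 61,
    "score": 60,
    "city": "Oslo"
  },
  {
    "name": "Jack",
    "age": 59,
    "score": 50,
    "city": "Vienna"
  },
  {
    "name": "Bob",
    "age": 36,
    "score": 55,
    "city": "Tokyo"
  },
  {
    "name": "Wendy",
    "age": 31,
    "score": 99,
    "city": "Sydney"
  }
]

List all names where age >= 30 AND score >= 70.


Checking both conditions:
  Iris (age=53, score=97) -> YES
  Uma (age=40, score=86) -> YES
  Tina (age=47, score=65) -> no
  Leo (age=42, score=60) -> no
  Chen (age=55, score=68) -> no
  Zane (age=61, score=60) -> no
  Jack (age=59, score=50) -> no
  Bob (age=36, score=55) -> no
  Wendy (age=31, score=99) -> YES


ANSWER: Iris, Uma, Wendy


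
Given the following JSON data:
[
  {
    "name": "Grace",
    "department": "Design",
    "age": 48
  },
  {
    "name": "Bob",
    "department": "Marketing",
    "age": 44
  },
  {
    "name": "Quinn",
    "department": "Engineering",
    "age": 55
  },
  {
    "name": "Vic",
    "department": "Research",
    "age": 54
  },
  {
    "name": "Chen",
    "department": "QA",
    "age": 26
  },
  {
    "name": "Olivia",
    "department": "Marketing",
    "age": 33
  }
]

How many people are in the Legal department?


Scanning records for department = Legal
  No matches found
Count: 0

ANSWER: 0


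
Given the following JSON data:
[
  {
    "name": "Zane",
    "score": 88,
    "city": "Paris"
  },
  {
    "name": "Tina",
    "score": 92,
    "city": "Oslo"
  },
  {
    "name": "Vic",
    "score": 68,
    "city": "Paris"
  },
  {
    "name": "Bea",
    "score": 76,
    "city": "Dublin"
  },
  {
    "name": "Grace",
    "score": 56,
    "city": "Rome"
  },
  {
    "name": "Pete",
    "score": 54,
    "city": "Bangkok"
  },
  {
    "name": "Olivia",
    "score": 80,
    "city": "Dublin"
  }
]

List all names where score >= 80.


Filtering records where score >= 80:
  Zane (score=88) -> YES
  Tina (score=92) -> YES
  Vic (score=68) -> no
  Bea (score=76) -> no
  Grace (score=56) -> no
  Pete (score=54) -> no
  Olivia (score=80) -> YES


ANSWER: Zane, Tina, Olivia


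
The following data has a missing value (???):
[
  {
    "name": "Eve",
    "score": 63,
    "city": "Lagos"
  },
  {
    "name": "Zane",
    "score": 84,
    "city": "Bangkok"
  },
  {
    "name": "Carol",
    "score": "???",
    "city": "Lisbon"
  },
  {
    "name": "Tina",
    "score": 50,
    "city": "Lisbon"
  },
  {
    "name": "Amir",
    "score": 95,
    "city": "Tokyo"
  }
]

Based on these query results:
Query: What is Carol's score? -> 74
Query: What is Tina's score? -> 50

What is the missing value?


The missing value is Carol's score
From query: Carol's score = 74

ANSWER: 74


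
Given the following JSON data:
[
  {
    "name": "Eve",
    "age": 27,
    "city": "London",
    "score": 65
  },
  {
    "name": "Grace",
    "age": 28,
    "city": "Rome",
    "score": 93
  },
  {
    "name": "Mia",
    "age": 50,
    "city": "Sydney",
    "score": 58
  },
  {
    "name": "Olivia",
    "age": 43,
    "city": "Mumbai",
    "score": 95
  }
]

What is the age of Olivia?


Looking up record where name = Olivia
Record index: 3
Field 'age' = 43

ANSWER: 43


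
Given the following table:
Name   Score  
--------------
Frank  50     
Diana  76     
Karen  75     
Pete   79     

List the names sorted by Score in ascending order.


Sorting by Score (ascending):
  Frank: 50
  Karen: 75
  Diana: 76
  Pete: 79


ANSWER: Frank, Karen, Diana, Pete


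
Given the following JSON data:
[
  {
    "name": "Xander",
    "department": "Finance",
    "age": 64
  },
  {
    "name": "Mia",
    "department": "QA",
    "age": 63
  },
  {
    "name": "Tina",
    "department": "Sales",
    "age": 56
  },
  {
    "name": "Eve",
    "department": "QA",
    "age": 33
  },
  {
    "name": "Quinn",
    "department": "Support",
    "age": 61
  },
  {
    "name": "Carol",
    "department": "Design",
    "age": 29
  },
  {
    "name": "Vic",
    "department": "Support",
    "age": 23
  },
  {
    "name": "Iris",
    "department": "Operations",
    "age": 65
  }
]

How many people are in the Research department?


Scanning records for department = Research
  No matches found
Count: 0

ANSWER: 0


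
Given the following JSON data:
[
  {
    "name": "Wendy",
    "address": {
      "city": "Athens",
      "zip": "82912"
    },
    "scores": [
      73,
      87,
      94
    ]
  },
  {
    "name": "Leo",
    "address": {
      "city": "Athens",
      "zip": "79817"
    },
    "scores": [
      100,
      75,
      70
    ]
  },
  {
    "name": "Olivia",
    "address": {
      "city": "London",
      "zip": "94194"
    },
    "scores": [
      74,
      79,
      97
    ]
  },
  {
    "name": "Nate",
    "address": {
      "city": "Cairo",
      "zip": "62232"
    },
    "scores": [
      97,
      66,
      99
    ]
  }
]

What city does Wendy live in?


Path: records[0].address.city
Value: Athens

ANSWER: Athens


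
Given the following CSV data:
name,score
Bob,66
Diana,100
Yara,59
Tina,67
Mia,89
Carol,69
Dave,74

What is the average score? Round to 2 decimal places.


Scores: 66, 100, 59, 67, 89, 69, 74
Sum = 524
Count = 7
Average = 524 / 7 = 74.86

ANSWER: 74.86


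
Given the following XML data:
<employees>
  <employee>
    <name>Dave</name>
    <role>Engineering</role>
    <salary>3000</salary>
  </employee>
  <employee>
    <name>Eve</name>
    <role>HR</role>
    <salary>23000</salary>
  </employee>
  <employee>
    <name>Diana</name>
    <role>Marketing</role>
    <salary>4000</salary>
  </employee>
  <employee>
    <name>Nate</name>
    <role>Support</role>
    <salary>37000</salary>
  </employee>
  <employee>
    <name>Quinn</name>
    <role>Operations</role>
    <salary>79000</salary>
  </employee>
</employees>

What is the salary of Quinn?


Searching for <employee> with <name>Quinn</name>
Found at position 5
<salary>79000</salary>

ANSWER: 79000


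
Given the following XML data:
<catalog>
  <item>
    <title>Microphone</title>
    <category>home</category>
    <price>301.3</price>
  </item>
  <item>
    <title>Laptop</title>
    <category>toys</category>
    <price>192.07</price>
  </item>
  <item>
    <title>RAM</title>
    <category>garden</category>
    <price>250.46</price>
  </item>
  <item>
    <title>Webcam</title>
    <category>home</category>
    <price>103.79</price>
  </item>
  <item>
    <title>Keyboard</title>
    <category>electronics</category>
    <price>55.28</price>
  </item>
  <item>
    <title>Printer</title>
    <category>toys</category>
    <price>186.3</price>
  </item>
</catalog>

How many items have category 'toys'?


Scanning <item> elements for <category>toys</category>:
  Item 2: Laptop -> MATCH
  Item 6: Printer -> MATCH
Count: 2

ANSWER: 2


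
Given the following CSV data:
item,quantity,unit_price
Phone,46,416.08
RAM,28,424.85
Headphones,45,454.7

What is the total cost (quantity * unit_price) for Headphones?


Row: Headphones
quantity = 45
unit_price = 454.7
total = 45 * 454.7 = 20461.5

ANSWER: 20461.5


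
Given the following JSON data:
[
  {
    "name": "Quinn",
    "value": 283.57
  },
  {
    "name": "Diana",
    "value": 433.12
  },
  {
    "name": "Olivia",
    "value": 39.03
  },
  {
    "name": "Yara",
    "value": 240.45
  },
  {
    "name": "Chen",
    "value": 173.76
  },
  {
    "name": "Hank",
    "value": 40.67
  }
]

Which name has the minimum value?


Comparing values:
  Quinn: 283.57
  Diana: 433.12
  Olivia: 39.03
  Yara: 240.45
  Chen: 173.76
  Hank: 40.67
Minimum: Olivia (39.03)

ANSWER: Olivia


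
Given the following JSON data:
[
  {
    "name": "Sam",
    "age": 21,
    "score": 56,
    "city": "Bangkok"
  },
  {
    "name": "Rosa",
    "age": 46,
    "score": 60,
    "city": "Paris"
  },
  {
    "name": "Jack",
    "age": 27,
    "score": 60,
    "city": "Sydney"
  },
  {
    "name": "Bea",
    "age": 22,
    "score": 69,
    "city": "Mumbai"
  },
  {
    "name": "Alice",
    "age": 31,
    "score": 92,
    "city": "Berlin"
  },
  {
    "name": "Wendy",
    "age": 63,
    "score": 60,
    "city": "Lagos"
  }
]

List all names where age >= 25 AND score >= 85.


Checking both conditions:
  Sam (age=21, score=56) -> no
  Rosa (age=46, score=60) -> no
  Jack (age=27, score=60) -> no
  Bea (age=22, score=69) -> no
  Alice (age=31, score=92) -> YES
  Wendy (age=63, score=60) -> no


ANSWER: Alice


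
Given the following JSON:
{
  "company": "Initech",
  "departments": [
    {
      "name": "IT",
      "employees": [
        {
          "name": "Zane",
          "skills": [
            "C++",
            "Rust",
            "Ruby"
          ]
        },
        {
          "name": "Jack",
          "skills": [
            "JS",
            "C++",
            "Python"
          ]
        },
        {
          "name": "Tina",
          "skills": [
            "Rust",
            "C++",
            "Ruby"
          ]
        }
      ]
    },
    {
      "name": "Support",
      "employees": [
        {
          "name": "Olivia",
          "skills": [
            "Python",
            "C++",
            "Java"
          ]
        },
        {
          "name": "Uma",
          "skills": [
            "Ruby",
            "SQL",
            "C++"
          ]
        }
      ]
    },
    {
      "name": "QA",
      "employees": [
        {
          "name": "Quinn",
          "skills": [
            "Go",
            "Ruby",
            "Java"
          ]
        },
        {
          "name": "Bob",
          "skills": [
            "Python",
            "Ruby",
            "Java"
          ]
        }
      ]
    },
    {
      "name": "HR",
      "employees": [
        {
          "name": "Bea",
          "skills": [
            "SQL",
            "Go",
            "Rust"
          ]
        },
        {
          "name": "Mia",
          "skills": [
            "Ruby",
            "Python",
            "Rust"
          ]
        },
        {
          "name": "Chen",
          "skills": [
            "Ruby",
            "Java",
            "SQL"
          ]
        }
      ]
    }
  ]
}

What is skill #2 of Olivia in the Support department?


Path: departments[1].employees[0].skills[1]
Value: C++

ANSWER: C++


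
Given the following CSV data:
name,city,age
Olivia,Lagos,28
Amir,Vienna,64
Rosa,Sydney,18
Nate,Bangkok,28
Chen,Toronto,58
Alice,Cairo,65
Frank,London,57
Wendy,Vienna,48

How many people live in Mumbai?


Scanning city column for 'Mumbai':
Total matches: 0

ANSWER: 0


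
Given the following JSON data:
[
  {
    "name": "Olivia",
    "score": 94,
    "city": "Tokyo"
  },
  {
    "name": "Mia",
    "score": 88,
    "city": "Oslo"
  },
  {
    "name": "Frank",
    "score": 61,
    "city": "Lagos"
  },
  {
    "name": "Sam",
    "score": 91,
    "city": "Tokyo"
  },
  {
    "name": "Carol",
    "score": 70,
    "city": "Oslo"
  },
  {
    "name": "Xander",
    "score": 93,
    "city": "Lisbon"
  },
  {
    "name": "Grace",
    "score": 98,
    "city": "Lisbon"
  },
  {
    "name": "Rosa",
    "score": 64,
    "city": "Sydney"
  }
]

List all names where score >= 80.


Filtering records where score >= 80:
  Olivia (score=94) -> YES
  Mia (score=88) -> YES
  Frank (score=61) -> no
  Sam (score=91) -> YES
  Carol (score=70) -> no
  Xander (score=93) -> YES
  Grace (score=98) -> YES
  Rosa (score=64) -> no


ANSWER: Olivia, Mia, Sam, Xander, Grace


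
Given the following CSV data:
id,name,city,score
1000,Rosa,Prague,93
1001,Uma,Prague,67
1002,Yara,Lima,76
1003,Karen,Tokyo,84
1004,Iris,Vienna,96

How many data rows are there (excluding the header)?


Counting rows (excluding header):
Header: id,name,city,score
Data rows: 5

ANSWER: 5


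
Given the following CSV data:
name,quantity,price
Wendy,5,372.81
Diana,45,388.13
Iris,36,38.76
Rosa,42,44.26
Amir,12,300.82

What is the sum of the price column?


Values in 'price' column:
  Row 1: 372.81
  Row 2: 388.13
  Row 3: 38.76
  Row 4: 44.26
  Row 5: 300.82
Sum = 372.81 + 388.13 + 38.76 + 44.26 + 300.82 = 1144.78

ANSWER: 1144.78


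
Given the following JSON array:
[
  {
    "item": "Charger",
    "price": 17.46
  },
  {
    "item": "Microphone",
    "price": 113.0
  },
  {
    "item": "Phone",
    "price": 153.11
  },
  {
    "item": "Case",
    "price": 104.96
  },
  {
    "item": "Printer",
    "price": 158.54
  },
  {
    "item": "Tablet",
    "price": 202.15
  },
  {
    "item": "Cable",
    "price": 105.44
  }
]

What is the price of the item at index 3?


Array index 3 -> Case
price = 104.96

ANSWER: 104.96


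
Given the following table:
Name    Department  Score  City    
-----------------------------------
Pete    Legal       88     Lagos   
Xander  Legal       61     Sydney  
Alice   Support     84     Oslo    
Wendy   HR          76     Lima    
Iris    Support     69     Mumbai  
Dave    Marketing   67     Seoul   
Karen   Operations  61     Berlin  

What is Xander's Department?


Row 2: Xander
Department = Legal

ANSWER: Legal
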